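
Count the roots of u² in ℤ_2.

1

Write P(u) = u².
Evaluate at each of the 2 elements of ℤ_2:
P(0) = 0 → root; P(1) = 1.
Roots: {0}.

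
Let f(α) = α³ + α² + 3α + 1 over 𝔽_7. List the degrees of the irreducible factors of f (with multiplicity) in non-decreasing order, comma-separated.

3

Complete factorization: f(α) = (α³ + α² + 3α + 1).
Factor degrees with multiplicity: 3 = 3.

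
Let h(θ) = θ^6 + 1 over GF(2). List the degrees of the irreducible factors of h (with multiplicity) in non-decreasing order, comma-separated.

Roots in GF(2): h(0) = 1; h(1) = 0 → root.
Linear factors from roots: (θ + 1).
Complete factorization: h(θ) = (θ + 1)^2·(θ^2 + θ + 1)^2.
Factor degrees with multiplicity: 1 + 1 + 2 + 2 = 6.

1, 1, 2, 2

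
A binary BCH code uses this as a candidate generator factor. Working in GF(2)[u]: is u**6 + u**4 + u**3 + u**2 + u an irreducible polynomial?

Write g(u) = u**6 + u**4 + u**3 + u**2 + u.
Check for roots in GF(2): g(0) = 0 → root; g(1) = 1.
g(0) = 0, so (u) divides g(u); g is reducible.

No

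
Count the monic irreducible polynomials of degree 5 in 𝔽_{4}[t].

204

x^(4^5) − x is the product of all monic irreducibles of degree dividing 5; Möbius inversion gives N = (1/5) Σ μ(5/d)·4^d.
Divisors of 5: 1, 5; μ(5/d) for each: -1, 1.
Σ = − 4^1 + 4^5 = 1020.
N = 1020/5 = 204.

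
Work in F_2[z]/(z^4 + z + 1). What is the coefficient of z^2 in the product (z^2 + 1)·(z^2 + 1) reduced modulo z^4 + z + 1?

Multiply in F_2[z]: (z^2 + 1)·(z^2 + 1) = z^4 + 1.
Reduce using z^4 ≡ z + 1 (mod z^4 + z + 1).
Reduced: z.

0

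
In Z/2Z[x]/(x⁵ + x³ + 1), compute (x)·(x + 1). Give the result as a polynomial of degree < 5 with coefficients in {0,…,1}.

Multiply in Z/2Z[x]: (x)·(x + 1) = x² + x.
Reduced: x² + x.

x^2 + x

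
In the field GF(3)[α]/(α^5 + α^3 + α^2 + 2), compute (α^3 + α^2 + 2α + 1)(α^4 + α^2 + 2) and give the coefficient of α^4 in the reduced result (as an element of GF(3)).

0

Multiply in GF(3)[α]: (α^3 + α^2 + 2α + 1)·(α^4 + α^2 + 2) = α^7 + α^6 + 2α^4 + α^3 + α + 2.
Reduce using α^5 ≡ 2α^3 + 2α^2 + 1 (mod α^5 + α^3 + α^2 + 2).
Reduced: α^3 + 2α^2 + 2α + 1.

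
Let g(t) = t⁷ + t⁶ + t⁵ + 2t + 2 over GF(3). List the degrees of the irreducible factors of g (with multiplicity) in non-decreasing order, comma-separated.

7

Roots in GF(3): g(0) = 2; g(1) = 1; g(2) = 2.
Complete factorization: g(t) = (t⁷ + t⁶ + t⁵ + 2t + 2).
Factor degrees with multiplicity: 7 = 7.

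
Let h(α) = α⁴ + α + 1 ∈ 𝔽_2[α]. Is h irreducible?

Yes

Check for roots in 𝔽_2: h(0) = 1; h(1) = 1.
No roots, so no linear factors.
Monic irreducibles of degree 2 over GF(2): α² + α + 1.
None of them divide h (all give nonzero remainder).
No irreducible factor of degree ≤ 2 exists, so h is irreducible over GF(2).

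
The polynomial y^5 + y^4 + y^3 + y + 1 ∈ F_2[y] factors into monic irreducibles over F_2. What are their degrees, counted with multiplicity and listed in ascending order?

5

Write f(y) = y^5 + y^4 + y^3 + y + 1.
Roots in F_2: f(0) = 1; f(1) = 1.
Complete factorization: f(y) = (y^5 + y^4 + y^3 + y + 1).
Factor degrees with multiplicity: 5 = 5.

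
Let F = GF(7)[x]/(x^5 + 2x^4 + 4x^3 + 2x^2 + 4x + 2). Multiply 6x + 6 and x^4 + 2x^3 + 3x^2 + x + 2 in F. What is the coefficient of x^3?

6

Multiply in GF(7)[x]: (6x + 6)·(x^4 + 2x^3 + 3x^2 + x + 2) = 6x^5 + 4x^4 + 2x^3 + 3x^2 + 4x + 5.
Reduce using x^5 ≡ 5x^4 + 3x^3 + 5x^2 + 3x + 5 (mod x^5 + 2x^4 + 4x^3 + 2x^2 + 4x + 2).
Reduced: 6x^4 + 6x^3 + 5x^2 + x.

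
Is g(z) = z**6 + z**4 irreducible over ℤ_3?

Check for roots in ℤ_3: g(0) = 0 → root; g(1) = 2; g(2) = 2.
g(0) = 0, so (z) divides g(z); g is reducible.

No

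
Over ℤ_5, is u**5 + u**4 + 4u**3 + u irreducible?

No

Write f(u) = u**5 + u**4 + 4u**3 + u.
Check for roots in ℤ_5: f(0) = 0 → root; f(1) = 2; f(2) = 2; f(3) = 0 → root; f(4) = 0 → root.
f(0) = 0, so (u) divides f(u); f is reducible.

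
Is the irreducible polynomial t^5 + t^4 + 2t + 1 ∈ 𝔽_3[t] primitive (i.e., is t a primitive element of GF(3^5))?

Write f(t) = t^5 + t^4 + 2t + 1.
|GF(3^5)^×| = 3^5 − 1 = 242. Prime factorization: 242 = 2·11^2.
f is primitive ⇔ t has order 242 in GF(3)[t]/(f), i.e. t^(242/q) ≠ 1 for each prime q | 242.
t^(121) mod f = 2.
t^(22) mod f = t^3 + 2.
None equal 1, so t has full order 242; f is primitive.

Yes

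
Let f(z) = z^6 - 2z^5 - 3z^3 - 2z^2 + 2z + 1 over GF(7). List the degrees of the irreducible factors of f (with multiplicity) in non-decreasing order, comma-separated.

6

Complete factorization: f(z) = (z^6 - 2z^5 - 3z^3 - 2z^2 + 2z + 1).
Factor degrees with multiplicity: 6 = 6.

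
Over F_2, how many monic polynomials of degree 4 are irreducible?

x^(2^4) − x is the product of all monic irreducibles of degree dividing 4; Möbius inversion gives N = (1/4) Σ μ(4/d)·2^d.
Divisors of 4: 1, 2, 4; μ(4/d) for each: 0, -1, 1.
Σ = − 2^2 + 2^4 = 12.
N = 12/4 = 3.

3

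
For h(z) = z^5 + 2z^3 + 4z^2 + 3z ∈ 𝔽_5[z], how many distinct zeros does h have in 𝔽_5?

3

Evaluate at each of the 5 elements of 𝔽_5:
h(0) = 0 → root; h(1) = 0 → root; h(2) = 0 → root; h(3) = 2; h(4) = 3.
Roots: {0, 1, 2}.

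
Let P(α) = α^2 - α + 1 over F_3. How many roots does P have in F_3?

1

Evaluate at each of the 3 elements of F_3:
P(0) = 1; P(1) = 1; P(2) = 0 → root.
Roots: {2}.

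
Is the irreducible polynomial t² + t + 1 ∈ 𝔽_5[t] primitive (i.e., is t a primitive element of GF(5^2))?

Write f(t) = t² + t + 1.
|GF(5^2)^×| = 5^2 − 1 = 24. Prime factorization: 24 = 2^3·3.
f is primitive ⇔ t has order 24 in GF(5)[t]/(f), i.e. t^(24/q) ≠ 1 for each prime q | 24.
t^(12) mod f = 1
t^(8) mod f = 4t + 4.
Since t^(12) = 1, the order of t divides 12 < 24; not primitive.

No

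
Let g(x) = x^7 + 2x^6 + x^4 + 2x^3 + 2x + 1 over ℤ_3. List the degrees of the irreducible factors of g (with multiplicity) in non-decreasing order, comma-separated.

Roots in ℤ_3: g(0) = 1; g(1) = 0 → root; g(2) = 2.
Linear factors from roots: (x + 2).
Complete factorization: g(x) = (x + 2)·(x^2 + x + 2)^3.
Factor degrees with multiplicity: 1 + 2 + 2 + 2 = 7.

1, 2, 2, 2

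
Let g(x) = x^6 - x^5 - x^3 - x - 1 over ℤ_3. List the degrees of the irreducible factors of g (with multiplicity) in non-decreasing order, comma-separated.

Roots in ℤ_3: g(0) = 2; g(1) = 0 → root; g(2) = 0 → root.
Linear factors from roots: (x - 1), (x + 1).
Complete factorization: g(x) = (x + 1)^2·(x - 1)^2·(x^2 - x - 1).
Factor degrees with multiplicity: 1 + 1 + 1 + 1 + 2 = 6.

1, 1, 1, 1, 2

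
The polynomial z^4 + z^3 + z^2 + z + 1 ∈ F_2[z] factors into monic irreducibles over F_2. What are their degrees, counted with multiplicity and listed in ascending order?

4

Write h(z) = z^4 + z^3 + z^2 + z + 1.
Roots in F_2: h(0) = 1; h(1) = 1.
Complete factorization: h(z) = (z^4 + z^3 + z^2 + z + 1).
Factor degrees with multiplicity: 4 = 4.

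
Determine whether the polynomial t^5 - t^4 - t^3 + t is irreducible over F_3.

Write h(t) = t^5 - t^4 - t^3 + t.
Check for roots in F_3: h(0) = 0 → root; h(1) = 0 → root; h(2) = 1.
h(0) = 0, so (t) divides h(t); h is reducible.

No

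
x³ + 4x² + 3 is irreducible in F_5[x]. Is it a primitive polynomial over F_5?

Write f(x) = x³ + 4x² + 3.
|GF(5^3)^×| = 5^3 − 1 = 124. Prime factorization: 124 = 2^2·31.
f is primitive ⇔ x has order 124 in GF(5)[x]/(f), i.e. x^(124/q) ≠ 1 for each prime q | 124.
x^(62) mod f = 4.
x^(4) mod f = x² + 2x + 2.
None equal 1, so x has full order 124; f is primitive.

Yes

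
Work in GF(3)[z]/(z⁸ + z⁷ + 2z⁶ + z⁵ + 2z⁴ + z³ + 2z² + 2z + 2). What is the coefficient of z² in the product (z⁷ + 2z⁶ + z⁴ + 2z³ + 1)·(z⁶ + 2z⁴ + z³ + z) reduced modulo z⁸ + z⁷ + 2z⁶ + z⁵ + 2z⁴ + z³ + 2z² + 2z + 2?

0

Multiply in GF(3)[z]: (z⁷ + 2z⁶ + z⁴ + 2z³ + 1)·(z⁶ + 2z⁴ + z³ + z) = z¹³ + 2z¹² + 2z¹¹ + z⁹ + z⁷ + z⁵ + z⁴ + z³ + z.
Reduce using z⁸ ≡ 2z⁷ + z⁶ + 2z⁵ + z⁴ + 2z³ + z² + z + 1 (mod z⁸ + z⁷ + 2z⁶ + z⁵ + 2z⁴ + z³ + 2z² + 2z + 2).
Reduced: z⁷ + 2z⁶.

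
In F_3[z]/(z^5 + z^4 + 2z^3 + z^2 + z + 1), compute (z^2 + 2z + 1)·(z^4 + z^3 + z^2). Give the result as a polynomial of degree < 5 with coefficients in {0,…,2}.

Multiply in F_3[z]: (z^2 + 2z + 1)·(z^4 + z^3 + z^2) = z^6 + z^4 + z^2.
Reduce using z^5 ≡ 2z^4 + z^3 + 2z^2 + 2z + 2 (mod z^5 + z^4 + 2z^3 + z^2 + z + 1).
Reduced: z^3 + z^2 + 1.

z^3 + z^2 + 1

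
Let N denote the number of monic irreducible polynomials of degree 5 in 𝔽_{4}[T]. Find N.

Gauss's count: N_{4}(5) = (1/5) Σ_{d|5} μ(5/d)·4^d.
Divisors of 5: 1, 5; μ(5/d) for each: -1, 1.
Σ = − 4^1 + 4^5 = 1020.
N = 1020/5 = 204.

204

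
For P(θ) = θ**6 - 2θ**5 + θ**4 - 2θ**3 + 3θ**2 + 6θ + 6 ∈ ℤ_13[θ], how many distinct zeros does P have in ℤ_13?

Evaluate at each of the 13 elements of ℤ_13:
P(0) = 6; P(1) = 0 → root; P(2) = 4; P(3) = 9; P(4) = 5; P(5) = 7; P(6) = 8; P(7) = 2; P(8) = 12; P(9) = 6; P(10) = 0 → root; P(11) = 10; P(12) = 9.
Roots: {1, 10}.

2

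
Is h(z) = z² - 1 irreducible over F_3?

No

Check for roots in F_3: h(0) = 2; h(1) = 0 → root; h(2) = 0 → root.
h(1) = 0, so (z − 1) divides h(z); h is reducible.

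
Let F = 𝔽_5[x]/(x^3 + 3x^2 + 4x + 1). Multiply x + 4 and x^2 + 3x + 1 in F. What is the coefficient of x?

4

Multiply in 𝔽_5[x]: (x + 4)·(x^2 + 3x + 1) = x^3 + 2x^2 + 3x + 4.
Reduce using x^3 ≡ 2x^2 + x + 4 (mod x^3 + 3x^2 + 4x + 1).
Reduced: 4x^2 + 4x + 3.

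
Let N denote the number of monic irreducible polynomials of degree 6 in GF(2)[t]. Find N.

9

By the necklace-counting formula, N_2(6) = (1/6) Σ_{d|6} μ(6/d)·2^d.
Divisors of 6: 1, 2, 3, 6; μ(6/d) for each: 1, -1, -1, 1.
Σ = 2^1 − 2^2 − 2^3 + 2^6 = 54.
N = 54/6 = 9.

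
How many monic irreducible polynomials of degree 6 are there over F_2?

9

x^(2^6) − x is the product of all monic irreducibles of degree dividing 6; Möbius inversion gives N = (1/6) Σ μ(6/d)·2^d.
Divisors of 6: 1, 2, 3, 6; μ(6/d) for each: 1, -1, -1, 1.
Σ = 2^1 − 2^2 − 2^3 + 2^6 = 54.
N = 54/6 = 9.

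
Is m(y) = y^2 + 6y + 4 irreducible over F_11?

Check each element of F_11 for a root: m(0)=4, m(1)=0, m(2)=9, m(3)=9, m(4)=0, m(5)=4, m(6)=10, m(7)=7, m(8)=6, m(9)=7, m(10)=10.
m(1) = 0, so (y − 1) divides m(y); m is reducible.

No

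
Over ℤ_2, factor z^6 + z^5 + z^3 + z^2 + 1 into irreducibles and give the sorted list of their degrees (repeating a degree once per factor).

Write h(z) = z^6 + z^5 + z^3 + z^2 + 1.
Roots in ℤ_2: h(0) = 1; h(1) = 1.
Complete factorization: h(z) = (z^6 + z^5 + z^3 + z^2 + 1).
Factor degrees with multiplicity: 6 = 6.

6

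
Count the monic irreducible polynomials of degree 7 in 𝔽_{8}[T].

299592

x^(8^7) − x is the product of all monic irreducibles of degree dividing 7; Möbius inversion gives N = (1/7) Σ μ(7/d)·8^d.
Divisors of 7: 1, 7; μ(7/d) for each: -1, 1.
Σ = − 8^1 + 8^7 = 2097144.
N = 2097144/7 = 299592.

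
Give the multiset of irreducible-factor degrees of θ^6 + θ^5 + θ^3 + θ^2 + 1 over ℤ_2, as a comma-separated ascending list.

Write g(θ) = θ^6 + θ^5 + θ^3 + θ^2 + 1.
Roots in ℤ_2: g(0) = 1; g(1) = 1.
Complete factorization: g(θ) = (θ^6 + θ^5 + θ^3 + θ^2 + 1).
Factor degrees with multiplicity: 6 = 6.

6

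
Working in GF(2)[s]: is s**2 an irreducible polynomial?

No

Write P(s) = s**2.
Check for roots in GF(2): P(0) = 0 → root; P(1) = 1.
P(0) = 0, so (s) divides P(s); P is reducible.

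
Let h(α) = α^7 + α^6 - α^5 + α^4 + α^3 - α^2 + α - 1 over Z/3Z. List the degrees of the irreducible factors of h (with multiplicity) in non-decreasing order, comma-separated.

7

Roots in Z/3Z: h(0) = 2; h(1) = 2; h(2) = 1.
Complete factorization: h(α) = (α^7 + α^6 - α^5 + α^4 + α^3 - α^2 + α - 1).
Factor degrees with multiplicity: 7 = 7.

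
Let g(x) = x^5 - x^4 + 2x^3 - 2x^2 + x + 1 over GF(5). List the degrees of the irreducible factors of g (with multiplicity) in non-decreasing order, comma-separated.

Roots in GF(5): g(0) = 1; g(1) = 2; g(2) = 2; g(3) = 2; g(4) = 4.
Complete factorization: g(x) = (x^5 - x^4 + 2x^3 - 2x^2 + x + 1).
Factor degrees with multiplicity: 5 = 5.

5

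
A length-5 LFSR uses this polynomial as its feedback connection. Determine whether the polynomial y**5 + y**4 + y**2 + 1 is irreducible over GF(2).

Write m(y) = y**5 + y**4 + y**2 + 1.
Check for roots in GF(2): m(0) = 1; m(1) = 0 → root.
m(1) = 0, so (y − 1) divides m(y); m is reducible.

No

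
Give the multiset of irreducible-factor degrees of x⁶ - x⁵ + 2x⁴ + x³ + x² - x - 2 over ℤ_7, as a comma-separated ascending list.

Write f(x) = x⁶ - x⁵ + 2x⁴ + x³ + x² - x - 2.
Linear factors from roots: (x - 3).
Complete factorization: f(x) = (x - 3)·(x² - 3x - 1)·(x³ - 2x² + 3x - 3).
Factor degrees with multiplicity: 1 + 2 + 3 = 6.

1, 2, 3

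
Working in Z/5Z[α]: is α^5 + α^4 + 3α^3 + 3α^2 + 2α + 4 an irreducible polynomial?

Write g(α) = α^5 + α^4 + 3α^3 + 3α^2 + 2α + 4.
Check for roots in Z/5Z: g(0) = 4; g(1) = 4; g(2) = 2; g(3) = 2; g(4) = 2.
No roots, so no linear factors.
Degree-2 irreducible divisors: test the 10 monic irreducibles of degree 2 over GF(5).
None of them divide g (all give nonzero remainder).
No irreducible factor of degree ≤ 2 exists, so g is irreducible over GF(5).

Yes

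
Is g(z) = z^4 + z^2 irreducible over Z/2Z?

No

Check for roots in Z/2Z: g(0) = 0 → root; g(1) = 0 → root.
g(0) = 0, so (z) divides g(z); g is reducible.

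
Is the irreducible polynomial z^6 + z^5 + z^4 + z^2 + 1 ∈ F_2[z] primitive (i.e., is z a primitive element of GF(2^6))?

Write f(z) = z^6 + z^5 + z^4 + z^2 + 1.
|GF(2^6)^×| = 2^6 − 1 = 63. Prime factorization: 63 = 3^2·7.
f is primitive ⇔ z has order 63 in GF(2)[z]/(f), i.e. z^(63/q) ≠ 1 for each prime q | 63.
z^(21) mod f = 1
z^(9) mod f = z^3 + 1.
Since z^(21) = 1, the order of z divides 21 < 63; not primitive.

No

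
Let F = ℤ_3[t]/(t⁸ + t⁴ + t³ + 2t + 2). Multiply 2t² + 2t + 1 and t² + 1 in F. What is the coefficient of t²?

0

Multiply in ℤ_3[t]: (2t² + 2t + 1)·(t² + 1) = 2t⁴ + 2t³ + 2t + 1.
Reduced: 2t⁴ + 2t³ + 2t + 1.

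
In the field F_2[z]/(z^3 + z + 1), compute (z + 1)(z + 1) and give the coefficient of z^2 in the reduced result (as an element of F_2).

1

Multiply in F_2[z]: (z + 1)·(z + 1) = z^2 + 1.
Reduced: z^2 + 1.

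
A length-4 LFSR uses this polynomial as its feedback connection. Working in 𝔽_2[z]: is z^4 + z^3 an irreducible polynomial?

Write h(z) = z^4 + z^3.
Check for roots in 𝔽_2: h(0) = 0 → root; h(1) = 0 → root.
h(0) = 0, so (z) divides h(z); h is reducible.

No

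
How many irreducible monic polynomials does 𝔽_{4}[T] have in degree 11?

381300

Gauss's count: N_{4}(11) = (1/11) Σ_{d|11} μ(11/d)·4^d.
Divisors of 11: 1, 11; μ(11/d) for each: -1, 1.
Σ = − 4^1 + 4^11 = 4194300.
N = 4194300/11 = 381300.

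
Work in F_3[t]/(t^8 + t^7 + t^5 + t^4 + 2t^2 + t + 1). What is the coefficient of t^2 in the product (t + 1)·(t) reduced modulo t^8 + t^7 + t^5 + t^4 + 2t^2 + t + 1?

1

Multiply in F_3[t]: (t + 1)·(t) = t^2 + t.
Reduced: t^2 + t.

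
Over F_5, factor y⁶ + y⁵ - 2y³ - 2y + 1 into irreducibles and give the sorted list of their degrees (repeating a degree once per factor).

1, 2, 3

Write g(y) = y⁶ + y⁵ - 2y³ - 2y + 1.
Roots in F_5: g(0) = 1; g(1) = 4; g(2) = 2; g(3) = 3; g(4) = 0 → root.
Linear factors from roots: (y + 1).
Complete factorization: g(y) = (y + 1)·(y² + 2y - 2)·(y³ - 2y² + y + 2).
Factor degrees with multiplicity: 1 + 2 + 3 = 6.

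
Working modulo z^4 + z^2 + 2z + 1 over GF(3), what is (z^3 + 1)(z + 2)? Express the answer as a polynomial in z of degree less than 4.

2z^3 + 2z^2 + 2z + 1

Multiply in GF(3)[z]: (z^3 + 1)·(z + 2) = z^4 + 2z^3 + z + 2.
Reduce using z^4 ≡ 2z^2 + z + 2 (mod z^4 + z^2 + 2z + 1).
Reduced: 2z^3 + 2z^2 + 2z + 1.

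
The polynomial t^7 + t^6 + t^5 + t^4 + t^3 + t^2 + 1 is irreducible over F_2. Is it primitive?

Write f(t) = t^7 + t^6 + t^5 + t^4 + t^3 + t^2 + 1.
|GF(2^7)^×| = 2^7 − 1 = 127. Prime factorization: 127 = 127.
f is primitive ⇔ t has order 127 in GF(2)[t]/(f), i.e. t^(127/q) ≠ 1 for each prime q | 127.
t^(1) mod f = t.
None equal 1, so t has full order 127; f is primitive.

Yes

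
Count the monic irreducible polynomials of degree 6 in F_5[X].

The number of monic irreducibles of degree 6 over GF(5) is (1/6)·Σ_{d∣6} μ(6/d) 5^d.
Divisors of 6: 1, 2, 3, 6; μ(6/d) for each: 1, -1, -1, 1.
Σ = 5^1 − 5^2 − 5^3 + 5^6 = 15480.
N = 15480/6 = 2580.

2580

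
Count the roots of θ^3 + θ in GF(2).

2

Write P(θ) = θ^3 + θ.
Evaluate at each of the 2 elements of GF(2):
P(0) = 0 → root; P(1) = 0 → root.
Roots: {0, 1}.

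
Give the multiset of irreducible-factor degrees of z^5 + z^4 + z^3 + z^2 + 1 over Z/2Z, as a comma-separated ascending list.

5

Write h(z) = z^5 + z^4 + z^3 + z^2 + 1.
Roots in Z/2Z: h(0) = 1; h(1) = 1.
Complete factorization: h(z) = (z^5 + z^4 + z^3 + z^2 + 1).
Factor degrees with multiplicity: 5 = 5.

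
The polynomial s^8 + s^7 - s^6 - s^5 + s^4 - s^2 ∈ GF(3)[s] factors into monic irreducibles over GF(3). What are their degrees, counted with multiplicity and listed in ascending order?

1, 1, 1, 1, 1, 3

Write f(s) = s^8 + s^7 - s^6 - s^5 + s^4 - s^2.
Roots in GF(3): f(0) = 0 → root; f(1) = 0 → root; f(2) = 0 → root.
Linear factors from roots: (s), (s - 1), (s + 1).
Complete factorization: f(s) = (s + 1)·(s)^2·(s - 1)^2·(s^3 - s^2 - s - 1).
Factor degrees with multiplicity: 1 + 1 + 1 + 1 + 1 + 3 = 8.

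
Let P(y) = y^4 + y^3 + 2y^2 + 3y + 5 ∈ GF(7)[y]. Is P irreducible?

Check for roots in GF(7): P(0) = 5; P(1) = 5; P(2) = 1; P(3) = 0 → root; P(4) = 5; P(5) = 1; P(6) = 4.
P(3) = 0, so (y − 3) divides P(y); P is reducible.

No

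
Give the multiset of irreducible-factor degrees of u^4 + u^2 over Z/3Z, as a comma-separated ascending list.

Write f(u) = u^4 + u^2.
Roots in Z/3Z: f(0) = 0 → root; f(1) = 2; f(2) = 2.
Linear factors from roots: (u).
Complete factorization: f(u) = (u)^2·(u^2 + 1).
Factor degrees with multiplicity: 1 + 1 + 2 = 4.

1, 1, 2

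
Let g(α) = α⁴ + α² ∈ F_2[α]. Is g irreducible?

No

Check for roots in F_2: g(0) = 0 → root; g(1) = 0 → root.
g(0) = 0, so (α) divides g(α); g is reducible.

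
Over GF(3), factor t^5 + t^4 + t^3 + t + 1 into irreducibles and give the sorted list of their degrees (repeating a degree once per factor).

Write f(t) = t^5 + t^4 + t^3 + t + 1.
Roots in GF(3): f(0) = 1; f(1) = 2; f(2) = 2.
Complete factorization: f(t) = (t^5 + t^4 + t^3 + t + 1).
Factor degrees with multiplicity: 5 = 5.

5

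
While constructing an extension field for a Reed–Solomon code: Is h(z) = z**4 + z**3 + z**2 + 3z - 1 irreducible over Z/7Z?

Check for roots in Z/7Z: h(0) = 6; h(1) = 5; h(2) = 5; h(3) = 6; h(4) = 4; h(5) = 5; h(6) = 4.
No roots, so no linear factors.
Degree-2 irreducible divisors: test the 21 monic irreducibles of degree 2 over GF(7).
None of them divide h (all give nonzero remainder).
No irreducible factor of degree ≤ 2 exists, so h is irreducible over GF(7).

Yes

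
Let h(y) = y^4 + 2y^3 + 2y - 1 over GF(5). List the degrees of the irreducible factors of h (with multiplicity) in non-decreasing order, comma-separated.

1, 1, 2

Roots in GF(5): h(0) = 4; h(1) = 4; h(2) = 0 → root; h(3) = 0 → root; h(4) = 1.
Linear factors from roots: (y - 2), (y + 2).
Complete factorization: h(y) = (y + 2)·(y - 2)·(y^2 + 2y - 1).
Factor degrees with multiplicity: 1 + 1 + 2 = 4.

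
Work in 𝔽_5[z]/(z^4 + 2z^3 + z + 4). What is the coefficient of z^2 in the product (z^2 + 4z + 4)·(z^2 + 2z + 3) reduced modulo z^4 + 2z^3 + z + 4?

0

Multiply in 𝔽_5[z]: (z^2 + 4z + 4)·(z^2 + 2z + 3) = z^4 + z^3 + 2.
Reduce using z^4 ≡ 3z^3 + 4z + 1 (mod z^4 + 2z^3 + z + 4).
Reduced: 4z^3 + 4z + 3.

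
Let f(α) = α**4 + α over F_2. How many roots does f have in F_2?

2

Evaluate at each of the 2 elements of F_2:
f(0) = 0 → root; f(1) = 0 → root.
Roots: {0, 1}.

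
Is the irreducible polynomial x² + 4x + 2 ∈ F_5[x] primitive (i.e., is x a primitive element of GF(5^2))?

Yes

Write f(x) = x² + 4x + 2.
|GF(5^2)^×| = 5^2 − 1 = 24. Prime factorization: 24 = 2^3·3.
f is primitive ⇔ x has order 24 in GF(5)[x]/(f), i.e. x^(24/q) ≠ 1 for each prime q | 24.
x^(12) mod f = 4.
x^(8) mod f = 2x + 1.
None equal 1, so x has full order 24; f is primitive.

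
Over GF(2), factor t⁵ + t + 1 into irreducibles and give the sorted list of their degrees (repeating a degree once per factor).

Write f(t) = t⁵ + t + 1.
Roots in GF(2): f(0) = 1; f(1) = 1.
Complete factorization: f(t) = (t² + t + 1)·(t³ + t² + 1).
Factor degrees with multiplicity: 2 + 3 = 5.

2, 3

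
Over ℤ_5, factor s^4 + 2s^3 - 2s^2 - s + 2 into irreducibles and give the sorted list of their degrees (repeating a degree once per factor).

Write f(s) = s^4 + 2s^3 - 2s^2 - s + 2.
Roots in ℤ_5: f(0) = 2; f(1) = 2; f(2) = 4; f(3) = 1; f(4) = 0 → root.
Linear factors from roots: (s + 1).
Complete factorization: f(s) = (s + 1)^2·(s^2 + 2).
Factor degrees with multiplicity: 1 + 1 + 2 = 4.

1, 1, 2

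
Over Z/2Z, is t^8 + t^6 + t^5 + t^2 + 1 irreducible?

Write P(t) = t^8 + t^6 + t^5 + t^2 + 1.
Check for roots in Z/2Z: P(0) = 1; P(1) = 1.
No roots, so no linear factors.
Monic irreducibles of degree 2 over GF(2): t^2 + t + 1.
None of them divide P (all give nonzero remainder).
Monic irreducibles of degree 3 over GF(2): t^3 + t + 1, t^3 + t^2 + 1.
None of them divide P (all give nonzero remainder).
Monic irreducibles of degree 4 over GF(2): t^4 + t + 1, t^4 + t^3 + 1, t^4 + t^3 + t^2 + t + 1.
None of them divide P (all give nonzero remainder).
No irreducible factor of degree ≤ 4 exists, so P is irreducible over GF(2).

Yes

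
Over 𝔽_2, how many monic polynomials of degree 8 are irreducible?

The number of monic irreducibles of degree 8 over GF(2) is (1/8)·Σ_{d∣8} μ(8/d) 2^d.
Divisors of 8: 1, 2, 4, 8; μ(8/d) for each: 0, 0, -1, 1.
Σ = − 2^4 + 2^8 = 240.
N = 240/8 = 30.

30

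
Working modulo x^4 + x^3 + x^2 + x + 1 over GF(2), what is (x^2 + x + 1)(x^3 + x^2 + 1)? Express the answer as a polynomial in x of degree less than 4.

x

Multiply in GF(2)[x]: (x^2 + x + 1)·(x^3 + x^2 + 1) = x^5 + x + 1.
Reduce using x^4 ≡ x^3 + x^2 + x + 1 (mod x^4 + x^3 + x^2 + x + 1).
Reduced: x.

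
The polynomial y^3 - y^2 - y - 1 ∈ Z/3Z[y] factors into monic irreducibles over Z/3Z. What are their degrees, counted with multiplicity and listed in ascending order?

Write g(y) = y^3 - y^2 - y - 1.
Roots in Z/3Z: g(0) = 2; g(1) = 1; g(2) = 1.
Complete factorization: g(y) = (y^3 - y^2 - y - 1).
Factor degrees with multiplicity: 3 = 3.

3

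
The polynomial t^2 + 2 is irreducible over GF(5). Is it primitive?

Write f(t) = t^2 + 2.
|GF(5^2)^×| = 5^2 − 1 = 24. Prime factorization: 24 = 2^3·3.
f is primitive ⇔ t has order 24 in GF(5)[t]/(f), i.e. t^(24/q) ≠ 1 for each prime q | 24.
t^(12) mod f = 4.
t^(8) mod f = 1
Since t^(8) = 1, the order of t divides 8 < 24; not primitive.

No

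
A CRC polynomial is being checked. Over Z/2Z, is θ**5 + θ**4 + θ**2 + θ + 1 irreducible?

Yes

Write g(θ) = θ**5 + θ**4 + θ**2 + θ + 1.
Check for roots in Z/2Z: g(0) = 1; g(1) = 1.
No roots, so no linear factors.
Monic irreducibles of degree 2 over GF(2): θ**2 + θ + 1.
None of them divide g (all give nonzero remainder).
No irreducible factor of degree ≤ 2 exists, so g is irreducible over GF(2).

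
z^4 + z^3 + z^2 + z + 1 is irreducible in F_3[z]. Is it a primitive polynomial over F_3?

No

Write f(z) = z^4 + z^3 + z^2 + z + 1.
|GF(3^4)^×| = 3^4 − 1 = 80. Prime factorization: 80 = 2^4·5.
f is primitive ⇔ z has order 80 in GF(3)[z]/(f), i.e. z^(80/q) ≠ 1 for each prime q | 80.
z^(40) mod f = 1
z^(16) mod f = z.
Since z^(40) = 1, the order of z divides 40 < 80; not primitive.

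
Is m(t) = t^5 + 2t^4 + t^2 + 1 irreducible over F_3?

No

Check for roots in F_3: m(0) = 1; m(1) = 2; m(2) = 0 → root.
m(2) = 0, so (t − 2) divides m(t); m is reducible.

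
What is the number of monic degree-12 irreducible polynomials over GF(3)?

44220

By the necklace-counting formula, N_3(12) = (1/12) Σ_{d|12} μ(12/d)·3^d.
Divisors of 12: 1, 2, 3, 4, 6, 12; μ(12/d) for each: 0, 1, 0, -1, -1, 1.
Σ = 3^2 − 3^4 − 3^6 + 3^12 = 530640.
N = 530640/12 = 44220.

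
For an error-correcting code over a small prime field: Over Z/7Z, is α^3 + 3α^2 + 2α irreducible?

Write m(α) = α^3 + 3α^2 + 2α.
Check for roots in Z/7Z: m(0) = 0 → root; m(1) = 6; m(2) = 3; m(3) = 4; m(4) = 1; m(5) = 0 → root; m(6) = 0 → root.
m(0) = 0, so (α) divides m(α); m is reducible.

No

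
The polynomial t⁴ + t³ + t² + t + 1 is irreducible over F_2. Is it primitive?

Write f(t) = t⁴ + t³ + t² + t + 1.
|GF(2^4)^×| = 2^4 − 1 = 15. Prime factorization: 15 = 3·5.
f is primitive ⇔ t has order 15 in GF(2)[t]/(f), i.e. t^(15/q) ≠ 1 for each prime q | 15.
t^(5) mod f = 1
t^(3) mod f = t³.
Since t^(5) = 1, the order of t divides 5 < 15; not primitive.

No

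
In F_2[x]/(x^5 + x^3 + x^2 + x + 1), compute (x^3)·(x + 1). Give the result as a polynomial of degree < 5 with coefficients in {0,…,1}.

Multiply in F_2[x]: (x^3)·(x + 1) = x^4 + x^3.
Reduced: x^4 + x^3.

x^4 + x^3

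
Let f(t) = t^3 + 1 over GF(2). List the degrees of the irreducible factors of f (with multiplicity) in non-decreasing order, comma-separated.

1, 2

Roots in GF(2): f(0) = 1; f(1) = 0 → root.
Linear factors from roots: (t + 1).
Complete factorization: f(t) = (t + 1)·(t^2 + t + 1).
Factor degrees with multiplicity: 1 + 2 = 3.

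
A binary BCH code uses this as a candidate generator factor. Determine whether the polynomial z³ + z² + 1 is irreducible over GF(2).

Yes

Write h(z) = z³ + z² + 1.
Check for roots in GF(2): h(0) = 1; h(1) = 1.
No roots. A degree-3 polynomial over a field with no linear factor is irreducible.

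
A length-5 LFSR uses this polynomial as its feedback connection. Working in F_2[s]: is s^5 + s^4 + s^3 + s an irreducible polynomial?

Write g(s) = s^5 + s^4 + s^3 + s.
Check for roots in F_2: g(0) = 0 → root; g(1) = 0 → root.
g(0) = 0, so (s) divides g(s); g is reducible.

No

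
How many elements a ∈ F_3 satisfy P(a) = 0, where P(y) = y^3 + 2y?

3

Evaluate at each of the 3 elements of F_3:
P(0) = 0 → root; P(1) = 0 → root; P(2) = 0 → root.
Roots: {0, 1, 2}.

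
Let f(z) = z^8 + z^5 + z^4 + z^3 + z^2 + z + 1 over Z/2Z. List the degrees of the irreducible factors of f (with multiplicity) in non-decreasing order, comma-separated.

8

Roots in Z/2Z: f(0) = 1; f(1) = 1.
Complete factorization: f(z) = (z^8 + z^5 + z^4 + z^3 + z^2 + z + 1).
Factor degrees with multiplicity: 8 = 8.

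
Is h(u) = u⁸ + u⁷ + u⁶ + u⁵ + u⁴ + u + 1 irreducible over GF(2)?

Yes

Check for roots in GF(2): h(0) = 1; h(1) = 1.
No roots, so no linear factors.
Monic irreducibles of degree 2 over GF(2): u² + u + 1.
None of them divide h (all give nonzero remainder).
Monic irreducibles of degree 3 over GF(2): u³ + u + 1, u³ + u² + 1.
None of them divide h (all give nonzero remainder).
Monic irreducibles of degree 4 over GF(2): u⁴ + u + 1, u⁴ + u³ + 1, u⁴ + u³ + u² + u + 1.
None of them divide h (all give nonzero remainder).
No irreducible factor of degree ≤ 4 exists, so h is irreducible over GF(2).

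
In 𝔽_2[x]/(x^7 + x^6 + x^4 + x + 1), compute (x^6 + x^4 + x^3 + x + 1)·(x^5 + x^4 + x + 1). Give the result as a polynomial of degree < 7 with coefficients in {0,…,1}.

x^6 + 1

Multiply in 𝔽_2[x]: (x^6 + x^4 + x^3 + x + 1)·(x^5 + x^4 + x + 1) = x^11 + x^10 + x^9 + x^5 + x^4 + x^3 + x^2 + 1.
Reduce using x^7 ≡ x^6 + x^4 + x + 1 (mod x^7 + x^6 + x^4 + x + 1).
Reduced: x^6 + 1.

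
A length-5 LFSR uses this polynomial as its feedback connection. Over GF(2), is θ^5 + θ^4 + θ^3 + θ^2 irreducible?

No

Write P(θ) = θ^5 + θ^4 + θ^3 + θ^2.
Check for roots in GF(2): P(0) = 0 → root; P(1) = 0 → root.
P(0) = 0, so (θ) divides P(θ); P is reducible.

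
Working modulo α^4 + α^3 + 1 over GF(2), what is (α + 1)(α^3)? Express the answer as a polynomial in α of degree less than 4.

1

Multiply in GF(2)[α]: (α + 1)·(α^3) = α^4 + α^3.
Reduce using α^4 ≡ α^3 + 1 (mod α^4 + α^3 + 1).
Reduced: 1.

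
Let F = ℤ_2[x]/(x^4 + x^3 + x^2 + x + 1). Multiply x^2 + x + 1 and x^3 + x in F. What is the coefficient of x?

0

Multiply in ℤ_2[x]: (x^2 + x + 1)·(x^3 + x) = x^5 + x^4 + x^2 + x.
Reduce using x^4 ≡ x^3 + x^2 + x + 1 (mod x^4 + x^3 + x^2 + x + 1).
Reduced: x^3.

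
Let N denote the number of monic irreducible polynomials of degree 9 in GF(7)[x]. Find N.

4483696

The number of monic irreducibles of degree 9 over GF(7) is (1/9)·Σ_{d∣9} μ(9/d) 7^d.
Divisors of 9: 1, 3, 9; μ(9/d) for each: 0, -1, 1.
Σ = − 7^3 + 7^9 = 40353264.
N = 40353264/9 = 4483696.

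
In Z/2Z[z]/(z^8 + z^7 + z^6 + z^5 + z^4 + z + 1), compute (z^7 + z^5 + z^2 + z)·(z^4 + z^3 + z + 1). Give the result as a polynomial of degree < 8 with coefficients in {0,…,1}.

z^7 + z^6 + z^4 + 1

Multiply in Z/2Z[z]: (z^7 + z^5 + z^2 + z)·(z^4 + z^3 + z + 1) = z^11 + z^10 + z^9 + z^7 + z^5 + z^4 + z^3 + z.
Reduce using z^8 ≡ z^7 + z^6 + z^5 + z^4 + z + 1 (mod z^8 + z^7 + z^6 + z^5 + z^4 + z + 1).
Reduced: z^7 + z^6 + z^4 + 1.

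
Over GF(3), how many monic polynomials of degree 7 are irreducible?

312

By the necklace-counting formula, N_3(7) = (1/7) Σ_{d|7} μ(7/d)·3^d.
Divisors of 7: 1, 7; μ(7/d) for each: -1, 1.
Σ = − 3^1 + 3^7 = 2184.
N = 2184/7 = 312.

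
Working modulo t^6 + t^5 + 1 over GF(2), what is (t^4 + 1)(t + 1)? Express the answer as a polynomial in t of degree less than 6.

t^5 + t^4 + t + 1

Multiply in GF(2)[t]: (t^4 + 1)·(t + 1) = t^5 + t^4 + t + 1.
Reduced: t^5 + t^4 + t + 1.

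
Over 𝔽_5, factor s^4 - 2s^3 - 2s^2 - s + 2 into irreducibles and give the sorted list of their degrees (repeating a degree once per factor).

4

Write g(s) = s^4 - 2s^3 - 2s^2 - s + 2.
Roots in 𝔽_5: g(0) = 2; g(1) = 3; g(2) = 2; g(3) = 3; g(4) = 4.
Complete factorization: g(s) = (s^4 - 2s^3 - 2s^2 - s + 2).
Factor degrees with multiplicity: 4 = 4.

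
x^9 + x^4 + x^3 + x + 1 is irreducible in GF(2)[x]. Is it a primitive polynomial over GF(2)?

Write f(x) = x^9 + x^4 + x^3 + x + 1.
|GF(2^9)^×| = 2^9 − 1 = 511. Prime factorization: 511 = 7·73.
f is primitive ⇔ x has order 511 in GF(2)[x]/(f), i.e. x^(511/q) ≠ 1 for each prime q | 511.
x^(73) mod f = x^8 + x^7 + x^5 + x^4 + x^3 + x^2 + x.
x^(7) mod f = x^7.
None equal 1, so x has full order 511; f is primitive.

Yes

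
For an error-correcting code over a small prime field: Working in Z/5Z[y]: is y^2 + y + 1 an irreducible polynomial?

Write g(y) = y^2 + y + 1.
Check for roots in Z/5Z: g(0) = 1; g(1) = 3; g(2) = 2; g(3) = 3; g(4) = 1.
No roots. A degree-2 polynomial over a field with no linear factor is irreducible.

Yes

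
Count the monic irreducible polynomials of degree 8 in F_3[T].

810

By the necklace-counting formula, N_3(8) = (1/8) Σ_{d|8} μ(8/d)·3^d.
Divisors of 8: 1, 2, 4, 8; μ(8/d) for each: 0, 0, -1, 1.
Σ = − 3^4 + 3^8 = 6480.
N = 6480/8 = 810.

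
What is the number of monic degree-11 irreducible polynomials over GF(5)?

Gauss's count: N_{5}(11) = (1/11) Σ_{d|11} μ(11/d)·5^d.
Divisors of 11: 1, 11; μ(11/d) for each: -1, 1.
Σ = − 5^1 + 5^11 = 48828120.
N = 48828120/11 = 4438920.

4438920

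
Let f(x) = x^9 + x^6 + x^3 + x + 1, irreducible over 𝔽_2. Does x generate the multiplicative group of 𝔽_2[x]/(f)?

|GF(2^9)^×| = 2^9 − 1 = 511. Prime factorization: 511 = 7·73.
f is primitive ⇔ x has order 511 in GF(2)[x]/(f), i.e. x^(511/q) ≠ 1 for each prime q | 511.
x^(73) mod f = 1
x^(7) mod f = x^7.
Since x^(73) = 1, the order of x divides 73 < 511; not primitive.

No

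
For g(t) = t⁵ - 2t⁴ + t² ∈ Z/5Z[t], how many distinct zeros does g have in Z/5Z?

3

Evaluate at each of the 5 elements of Z/5Z:
g(0) = 0 → root; g(1) = 0 → root; g(2) = 4; g(3) = 0 → root; g(4) = 3.
Roots: {0, 1, 3}.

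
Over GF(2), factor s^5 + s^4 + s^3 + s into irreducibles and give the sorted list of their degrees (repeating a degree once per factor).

Write g(s) = s^5 + s^4 + s^3 + s.
Roots in GF(2): g(0) = 0 → root; g(1) = 0 → root.
Linear factors from roots: (s), (s + 1).
Complete factorization: g(s) = (s)·(s + 1)·(s^3 + s + 1).
Factor degrees with multiplicity: 1 + 1 + 3 = 5.

1, 1, 3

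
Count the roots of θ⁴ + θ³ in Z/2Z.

2

Write f(θ) = θ⁴ + θ³.
Evaluate at each of the 2 elements of Z/2Z:
f(0) = 0 → root; f(1) = 0 → root.
Roots: {0, 1}.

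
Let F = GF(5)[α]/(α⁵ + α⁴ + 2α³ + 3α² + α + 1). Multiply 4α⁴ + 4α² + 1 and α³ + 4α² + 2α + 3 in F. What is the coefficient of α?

3

Multiply in GF(5)[α]: (4α⁴ + 4α² + 1)·(α³ + 4α² + 2α + 3) = 4α⁷ + α⁶ + 2α⁵ + 3α⁴ + 4α³ + α² + 2α + 3.
Reduce using α⁵ ≡ 4α⁴ + 3α³ + 2α² + 4α + 4 (mod α⁵ + α⁴ + 2α³ + 3α² + α + 1).
Reduced: 4α² + 3α + 1.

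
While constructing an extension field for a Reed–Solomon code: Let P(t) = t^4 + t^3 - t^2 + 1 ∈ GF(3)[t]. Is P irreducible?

Check for roots in GF(3): P(0) = 1; P(1) = 2; P(2) = 0 → root.
P(2) = 0, so (t − 2) divides P(t); P is reducible.

No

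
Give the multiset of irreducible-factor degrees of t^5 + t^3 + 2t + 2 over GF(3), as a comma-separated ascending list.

1, 2, 2

Write f(t) = t^5 + t^3 + 2t + 2.
Roots in GF(3): f(0) = 2; f(1) = 0 → root; f(2) = 1.
Linear factors from roots: (t + 2).
Complete factorization: f(t) = (t + 2)·(t^2 + 2t + 2)^2.
Factor degrees with multiplicity: 1 + 2 + 2 = 5.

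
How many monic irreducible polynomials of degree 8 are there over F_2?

x^(2^8) − x is the product of all monic irreducibles of degree dividing 8; Möbius inversion gives N = (1/8) Σ μ(8/d)·2^d.
Divisors of 8: 1, 2, 4, 8; μ(8/d) for each: 0, 0, -1, 1.
Σ = − 2^4 + 2^8 = 240.
N = 240/8 = 30.

30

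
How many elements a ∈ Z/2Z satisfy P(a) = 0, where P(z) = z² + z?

Evaluate at each of the 2 elements of Z/2Z:
P(0) = 0 → root; P(1) = 0 → root.
Roots: {0, 1}.

2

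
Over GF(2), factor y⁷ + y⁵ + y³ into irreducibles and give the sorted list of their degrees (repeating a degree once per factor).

1, 1, 1, 2, 2

Write h(y) = y⁷ + y⁵ + y³.
Roots in GF(2): h(0) = 0 → root; h(1) = 1.
Linear factors from roots: (y).
Complete factorization: h(y) = (y)^3·(y² + y + 1)^2.
Factor degrees with multiplicity: 1 + 1 + 1 + 2 + 2 = 7.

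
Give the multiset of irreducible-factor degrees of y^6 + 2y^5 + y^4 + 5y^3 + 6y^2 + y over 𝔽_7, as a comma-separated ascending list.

Write h(y) = y^6 + 2y^5 + y^4 + 5y^3 + 6y^2 + y.
Linear factors from roots: (y), (y + 5), (y + 1).
Complete factorization: h(y) = (y)·(y + 1)·(y + 5)^2·(y^2 + 5y + 2).
Factor degrees with multiplicity: 1 + 1 + 1 + 1 + 2 = 6.

1, 1, 1, 1, 2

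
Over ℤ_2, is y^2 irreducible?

No

Write g(y) = y^2.
Check for roots in ℤ_2: g(0) = 0 → root; g(1) = 1.
g(0) = 0, so (y) divides g(y); g is reducible.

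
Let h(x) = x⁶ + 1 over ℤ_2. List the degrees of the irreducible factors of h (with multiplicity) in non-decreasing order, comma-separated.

Roots in ℤ_2: h(0) = 1; h(1) = 0 → root.
Linear factors from roots: (x + 1).
Complete factorization: h(x) = (x + 1)^2·(x² + x + 1)^2.
Factor degrees with multiplicity: 1 + 1 + 2 + 2 = 6.

1, 1, 2, 2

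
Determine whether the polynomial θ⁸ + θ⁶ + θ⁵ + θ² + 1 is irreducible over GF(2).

Write g(θ) = θ⁸ + θ⁶ + θ⁵ + θ² + 1.
Check for roots in GF(2): g(0) = 1; g(1) = 1.
No roots, so no linear factors.
Monic irreducibles of degree 2 over GF(2): θ² + θ + 1.
None of them divide g (all give nonzero remainder).
Monic irreducibles of degree 3 over GF(2): θ³ + θ + 1, θ³ + θ² + 1.
None of them divide g (all give nonzero remainder).
Monic irreducibles of degree 4 over GF(2): θ⁴ + θ + 1, θ⁴ + θ³ + 1, θ⁴ + θ³ + θ² + θ + 1.
None of them divide g (all give nonzero remainder).
No irreducible factor of degree ≤ 4 exists, so g is irreducible over GF(2).

Yes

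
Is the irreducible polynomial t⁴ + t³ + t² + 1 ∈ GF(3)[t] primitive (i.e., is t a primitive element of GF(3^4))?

No

Write f(t) = t⁴ + t³ + t² + 1.
|GF(3^4)^×| = 3^4 − 1 = 80. Prime factorization: 80 = 2^4·5.
f is primitive ⇔ t has order 80 in GF(3)[t]/(f), i.e. t^(80/q) ≠ 1 for each prime q | 80.
t^(40) mod f = 1
t^(16) mod f = 2t³ + t² + t.
Since t^(40) = 1, the order of t divides 40 < 80; not primitive.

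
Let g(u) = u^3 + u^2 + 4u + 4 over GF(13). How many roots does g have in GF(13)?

3

Evaluate at each of the 13 elements of GF(13):
g(0) = 4; g(1) = 10; g(2) = 11; g(3) = 0 → root; g(4) = 9; g(5) = 5; g(6) = 7; g(7) = 8; g(8) = 1; g(9) = 5; g(10) = 0 → root; g(11) = 5; g(12) = 0 → root.
Roots: {3, 10, 12}.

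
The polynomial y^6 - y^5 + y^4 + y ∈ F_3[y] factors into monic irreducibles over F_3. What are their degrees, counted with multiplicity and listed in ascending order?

1, 2, 3

Write g(y) = y^6 - y^5 + y^4 + y.
Roots in F_3: g(0) = 0 → root; g(1) = 2; g(2) = 2.
Linear factors from roots: (y).
Complete factorization: g(y) = (y)·(y^2 + 1)·(y^3 - y^2 + 1).
Factor degrees with multiplicity: 1 + 2 + 3 = 6.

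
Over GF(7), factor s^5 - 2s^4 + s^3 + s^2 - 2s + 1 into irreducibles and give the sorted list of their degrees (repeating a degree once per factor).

1, 1, 1, 1, 1

Write g(s) = s^5 - 2s^4 + s^3 + s^2 - 2s + 1.
Linear factors from roots: (s - 1), (s - 3), (s + 2), (s + 1).
Complete factorization: g(s) = (s + 1)·(s + 2)·(s - 3)·(s - 1)^2.
Factor degrees with multiplicity: 1 + 1 + 1 + 1 + 1 = 5.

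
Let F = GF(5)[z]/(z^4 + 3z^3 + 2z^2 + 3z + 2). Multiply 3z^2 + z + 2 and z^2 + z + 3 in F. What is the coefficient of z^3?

0

Multiply in GF(5)[z]: (3z^2 + z + 2)·(z^2 + z + 3) = 3z^4 + 4z^3 + 2z^2 + 1.
Reduce using z^4 ≡ 2z^3 + 3z^2 + 2z + 3 (mod z^4 + 3z^3 + 2z^2 + 3z + 2).
Reduced: z^2 + z.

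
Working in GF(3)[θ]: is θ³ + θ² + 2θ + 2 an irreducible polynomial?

No

Write m(θ) = θ³ + θ² + 2θ + 2.
Check for roots in GF(3): m(0) = 2; m(1) = 0 → root; m(2) = 0 → root.
m(1) = 0, so (θ − 1) divides m(θ); m is reducible.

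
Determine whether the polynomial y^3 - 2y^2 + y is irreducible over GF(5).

Write f(y) = y^3 - 2y^2 + y.
Check for roots in GF(5): f(0) = 0 → root; f(1) = 0 → root; f(2) = 2; f(3) = 2; f(4) = 1.
f(0) = 0, so (y) divides f(y); f is reducible.

No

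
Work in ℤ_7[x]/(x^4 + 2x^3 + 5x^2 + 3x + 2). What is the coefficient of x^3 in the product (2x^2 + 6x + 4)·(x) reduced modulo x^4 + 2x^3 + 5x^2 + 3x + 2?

Multiply in ℤ_7[x]: (2x^2 + 6x + 4)·(x) = 2x^3 + 6x^2 + 4x.
Reduced: 2x^3 + 6x^2 + 4x.

2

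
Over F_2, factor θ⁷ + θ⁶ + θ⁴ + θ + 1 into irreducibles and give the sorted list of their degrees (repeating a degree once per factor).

7

Write h(θ) = θ⁷ + θ⁶ + θ⁴ + θ + 1.
Roots in F_2: h(0) = 1; h(1) = 1.
Complete factorization: h(θ) = (θ⁷ + θ⁶ + θ⁴ + θ + 1).
Factor degrees with multiplicity: 7 = 7.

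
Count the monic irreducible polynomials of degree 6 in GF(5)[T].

x^(5^6) − x is the product of all monic irreducibles of degree dividing 6; Möbius inversion gives N = (1/6) Σ μ(6/d)·5^d.
Divisors of 6: 1, 2, 3, 6; μ(6/d) for each: 1, -1, -1, 1.
Σ = 5^1 − 5^2 − 5^3 + 5^6 = 15480.
N = 15480/6 = 2580.

2580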